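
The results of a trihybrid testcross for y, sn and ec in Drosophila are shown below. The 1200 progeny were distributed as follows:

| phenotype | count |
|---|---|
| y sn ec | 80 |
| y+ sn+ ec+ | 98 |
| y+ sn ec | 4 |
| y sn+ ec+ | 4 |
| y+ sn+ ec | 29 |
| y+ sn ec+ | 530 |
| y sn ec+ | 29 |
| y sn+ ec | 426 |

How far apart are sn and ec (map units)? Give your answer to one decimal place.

The two most frequent reciprocal classes, y+ sn ec+ and y sn+ ec, are the parental types, so the F1 was y+ sn ec+ / y sn+ ec.
The two rarest classes, y+ sn ec and y sn+ ec+, are the double crossovers. Comparing them with the parentals, only the ec allele has switched, so ec is the middle locus and the order is y – ec – sn.
Crossovers in the ec–sn interval produce the single-crossover classes y+ sn+ ec+ and y sn ec (98 + 80 = 178) plus the double crossovers (8).
RF(ec–sn) = (178 + 8) / 1200 = 186/1200 = 0.1550 → 15.5 map units.

15.5 map units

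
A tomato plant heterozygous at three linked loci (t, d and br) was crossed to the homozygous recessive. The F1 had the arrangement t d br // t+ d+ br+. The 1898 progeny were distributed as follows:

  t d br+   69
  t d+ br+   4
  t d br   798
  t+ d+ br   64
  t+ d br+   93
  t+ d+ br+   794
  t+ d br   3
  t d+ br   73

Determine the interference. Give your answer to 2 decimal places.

0.45

The two rarest classes, t+ d br and t d+ br+, are the double crossovers. Comparing them with the parentals, only the t allele has switched, so t is the middle locus and the order is br – t – d.
br–t: (133 + 7)/1898 = 0.0738; t–d: (166 + 7)/1898 = 0.0911.
Expected DCO frequency = 0.0738 × 0.0911 ≈ 0.00672; observed = 7/1898 ≈ 0.00369.
Coefficient of coincidence = 0.00369/0.00672 ≈ 0.55; interference = 1 − 0.55 = 0.45.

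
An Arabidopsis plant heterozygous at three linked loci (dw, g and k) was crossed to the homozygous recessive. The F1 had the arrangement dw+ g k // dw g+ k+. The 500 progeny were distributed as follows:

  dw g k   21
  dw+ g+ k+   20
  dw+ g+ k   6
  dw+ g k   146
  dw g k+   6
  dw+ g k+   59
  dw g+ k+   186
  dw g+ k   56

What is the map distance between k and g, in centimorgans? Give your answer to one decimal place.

The two rarest classes, dw+ g+ k and dw g k+, are the double crossovers. Comparing them with the parentals, only the g allele has switched, so g is the middle locus and the order is dw – g – k.
Crossovers in the g–k interval produce the single-crossover classes dw+ g k+ and dw g+ k (59 + 56 = 115) plus the double crossovers (12).
RF(g–k) = (115 + 12) / 500 = 127/500 = 0.2540 → 25.4 centimorgans.

25.4 centimorgans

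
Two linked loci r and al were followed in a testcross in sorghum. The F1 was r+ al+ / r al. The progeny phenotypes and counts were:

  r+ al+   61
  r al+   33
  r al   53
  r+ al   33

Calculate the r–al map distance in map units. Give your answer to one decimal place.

36.7 map units

The recombinant classes are r+ al and r al+: 33 + 33 = 66.
Recombination frequency = 66/180 = 0.3667 ≈ 36.7%, i.e. 36.7 map units.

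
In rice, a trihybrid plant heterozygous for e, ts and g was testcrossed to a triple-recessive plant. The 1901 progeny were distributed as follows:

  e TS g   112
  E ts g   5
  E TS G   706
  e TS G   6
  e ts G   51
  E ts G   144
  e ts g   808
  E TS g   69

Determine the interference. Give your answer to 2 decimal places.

The two most frequent reciprocal classes, E TS G and e ts g, are the parental types, so the F1 was E TS G / e ts g.
The two rarest classes, e TS G and E ts g, are the double crossovers. Comparing them with the parentals, only the e allele has switched, so e is the middle locus and the order is ts – e – g.
ts–e: (256 + 11)/1901 = 0.1405; e–g: (120 + 11)/1901 = 0.0689.
Expected DCO frequency = 0.1405 × 0.0689 ≈ 0.00968; observed = 11/1901 ≈ 0.00579.
Coefficient of coincidence = 0.00579/0.00968 ≈ 0.60; interference = 1 − 0.60 = 0.40.

0.40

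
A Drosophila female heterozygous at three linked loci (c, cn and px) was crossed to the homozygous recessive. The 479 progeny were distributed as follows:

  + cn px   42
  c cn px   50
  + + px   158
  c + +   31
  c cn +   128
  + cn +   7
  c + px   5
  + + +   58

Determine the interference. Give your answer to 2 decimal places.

0.44

The two most frequent reciprocal classes, + + px and c cn +, are the parental types, so the F1 was + + px / c cn +.
The two rarest classes, c + px and + cn +, are the double crossovers. Comparing them with the parentals, only the c allele has switched, so c is the middle locus and the order is cn – c – px.
cn–c: (73 + 12)/479 = 0.1775; c–px: (108 + 12)/479 = 0.2505.
Expected DCO frequency = 0.1775 × 0.2505 ≈ 0.04446; observed = 12/479 ≈ 0.02505.
Coefficient of coincidence = 0.02505/0.04446 ≈ 0.56; interference = 1 − 0.56 = 0.44.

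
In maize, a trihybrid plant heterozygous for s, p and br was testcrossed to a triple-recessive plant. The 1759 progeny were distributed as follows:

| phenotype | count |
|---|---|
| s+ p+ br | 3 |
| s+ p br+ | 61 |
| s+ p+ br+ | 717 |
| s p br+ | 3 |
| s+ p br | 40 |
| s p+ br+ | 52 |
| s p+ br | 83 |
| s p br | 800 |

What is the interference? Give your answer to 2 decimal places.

The two most frequent reciprocal classes, s p br and s+ p+ br+, are the parental types, so the F1 was s p br / s+ p+ br+.
The two rarest classes, s p br+ and s+ p+ br, are the double crossovers. Comparing them with the parentals, only the br allele has switched, so br is the middle locus and the order is p – br – s.
p–br: (144 + 6)/1759 = 0.0853; br–s: (92 + 6)/1759 = 0.0557.
Expected DCO frequency = 0.0853 × 0.0557 ≈ 0.00475; observed = 6/1759 ≈ 0.00341.
Coefficient of coincidence = 0.00341/0.00475 ≈ 0.72; interference = 1 − 0.72 = 0.28.

0.28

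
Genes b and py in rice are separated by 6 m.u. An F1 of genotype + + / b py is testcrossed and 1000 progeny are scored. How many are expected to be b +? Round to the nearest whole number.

A map distance of 6 m.u. corresponds to a recombination frequency of 0.060.
The F1 is + + / b py, so b + is a recombinant gamete class with expected frequency r/2 = 0.060/2 = 0.0300.
Expected number = 0.0300 × 1000 = 30.00 ≈ 30.

30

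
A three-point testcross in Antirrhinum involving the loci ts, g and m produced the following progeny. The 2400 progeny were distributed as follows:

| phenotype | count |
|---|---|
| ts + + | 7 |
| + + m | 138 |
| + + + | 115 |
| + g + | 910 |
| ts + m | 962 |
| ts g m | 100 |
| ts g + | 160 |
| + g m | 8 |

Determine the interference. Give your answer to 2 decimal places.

0.50

The two most frequent reciprocal classes, + g + and ts + m, are the parental types, so the F1 was + g + / ts + m.
The two rarest classes, + g m and ts + +, are the double crossovers. Comparing them with the parentals, only the m allele has switched, so m is the middle locus and the order is g – m – ts.
g–m: (215 + 15)/2400 = 0.0958; m–ts: (298 + 15)/2400 = 0.1304.
Expected DCO frequency = 0.0958 × 0.1304 ≈ 0.01249; observed = 15/2400 ≈ 0.00625.
Coefficient of coincidence = 0.00625/0.01249 ≈ 0.50; interference = 1 − 0.50 = 0.50.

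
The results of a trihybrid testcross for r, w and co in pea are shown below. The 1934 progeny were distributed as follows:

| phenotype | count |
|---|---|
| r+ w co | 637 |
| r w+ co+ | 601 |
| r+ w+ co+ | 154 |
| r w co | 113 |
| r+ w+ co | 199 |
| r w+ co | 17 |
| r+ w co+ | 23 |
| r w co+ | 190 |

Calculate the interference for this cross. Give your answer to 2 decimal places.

The two most frequent reciprocal classes, r+ w co and r w+ co+, are the parental types, so the F1 was r+ w co / r w+ co+.
The two rarest classes, r+ w co+ and r w+ co, are the double crossovers. Comparing them with the parentals, only the co allele has switched, so co is the middle locus and the order is r – co – w.
r–co: (267 + 40)/1934 = 0.1587; co–w: (389 + 40)/1934 = 0.2218.
Expected DCO frequency = 0.1587 × 0.2218 ≈ 0.03520; observed = 40/1934 ≈ 0.02068.
Coefficient of coincidence = 0.02068/0.03520 ≈ 0.59; interference = 1 − 0.59 = 0.41.

0.41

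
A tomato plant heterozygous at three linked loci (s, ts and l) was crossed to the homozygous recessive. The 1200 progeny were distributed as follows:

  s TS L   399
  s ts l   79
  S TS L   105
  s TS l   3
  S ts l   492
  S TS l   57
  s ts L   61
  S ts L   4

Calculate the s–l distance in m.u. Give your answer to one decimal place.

15.9 m.u.

The two most frequent reciprocal classes, S ts l and s TS L, are the parental types, so the F1 was S ts l / s TS L.
The two rarest classes, S ts L and s TS l, are the double crossovers. Comparing them with the parentals, only the l allele has switched, so l is the middle locus and the order is s – l – ts.
Crossovers in the s–l interval produce the single-crossover classes s ts l and S TS L (79 + 105 = 184) plus the double crossovers (7).
RF(s–l) = (184 + 7) / 1200 = 191/1200 = 0.1592 → 15.9 m.u.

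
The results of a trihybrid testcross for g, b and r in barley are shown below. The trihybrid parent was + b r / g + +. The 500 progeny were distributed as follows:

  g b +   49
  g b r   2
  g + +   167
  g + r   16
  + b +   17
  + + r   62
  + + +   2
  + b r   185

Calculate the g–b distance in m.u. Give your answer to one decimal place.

23.0 m.u.

The two rarest classes, g b r and + + +, are the double crossovers. Comparing them with the parentals, only the g allele has switched, so g is the middle locus and the order is r – g – b.
Crossovers in the g–b interval produce the single-crossover classes + + r and g b + (62 + 49 = 111) plus the double crossovers (4).
RF(g–b) = (111 + 4) / 500 = 115/500 = 0.2300 → 23.0 m.u.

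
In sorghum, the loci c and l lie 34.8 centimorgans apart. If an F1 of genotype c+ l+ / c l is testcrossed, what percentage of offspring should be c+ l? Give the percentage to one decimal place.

17.4%

A map distance of 34.8 centimorgans corresponds to a recombination frequency of 0.348.
The F1 is c+ l+ / c l, so c+ l is a recombinant gamete class with expected frequency r/2 = 0.348/2 = 0.1740.
That is 0.1740 = 17.4% of the progeny.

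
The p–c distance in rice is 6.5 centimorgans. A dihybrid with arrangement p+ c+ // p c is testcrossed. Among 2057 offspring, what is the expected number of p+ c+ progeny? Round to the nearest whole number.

A map distance of 6.5 centimorgans corresponds to a recombination frequency of 0.065.
The F1 is p+ c+ / p c, so p+ c+ is a parental gamete class with expected frequency (1 − r)/2 = 0.935/2 = 0.4675.
Expected number = 0.4675 × 2057 = 961.65 ≈ 962.

962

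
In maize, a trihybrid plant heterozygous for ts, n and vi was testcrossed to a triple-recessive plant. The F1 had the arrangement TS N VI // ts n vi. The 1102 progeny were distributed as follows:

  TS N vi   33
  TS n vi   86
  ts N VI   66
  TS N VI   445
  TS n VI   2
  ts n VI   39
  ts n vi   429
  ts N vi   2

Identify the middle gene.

n

The two rarest classes, TS n VI and ts N vi, are the double crossovers. Comparing them with the parentals, only the n allele has switched, so n is the middle locus and the order is ts – n – vi.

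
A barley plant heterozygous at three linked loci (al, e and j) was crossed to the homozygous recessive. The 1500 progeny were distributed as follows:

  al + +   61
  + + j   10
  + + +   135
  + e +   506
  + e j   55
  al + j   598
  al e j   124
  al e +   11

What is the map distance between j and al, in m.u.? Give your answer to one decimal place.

The two most frequent reciprocal classes, al + j and + e +, are the parental types, so the F1 was al + j / + e +.
The two rarest classes, + + j and al e +, are the double crossovers. Comparing them with the parentals, only the al allele has switched, so al is the middle locus and the order is e – al – j.
Crossovers in the al–j interval produce the single-crossover classes al + + and + e j (61 + 55 = 116) plus the double crossovers (21).
RF(al–j) = (116 + 21) / 1500 = 137/1500 = 0.0913 → 9.1 m.u.

9.1 m.u.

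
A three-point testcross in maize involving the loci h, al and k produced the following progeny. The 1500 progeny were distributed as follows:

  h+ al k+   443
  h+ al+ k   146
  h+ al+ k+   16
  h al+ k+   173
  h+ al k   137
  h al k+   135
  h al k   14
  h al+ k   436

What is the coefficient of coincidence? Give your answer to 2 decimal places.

The two most frequent reciprocal classes, h+ al k+ and h al+ k, are the parental types, so the F1 was h+ al k+ / h al+ k.
The two rarest classes, h+ al+ k+ and h al k, are the double crossovers. Comparing them with the parentals, only the al allele has switched, so al is the middle locus and the order is h – al – k.
h–al: (281 + 30)/1500 = 0.2073; al–k: (310 + 30)/1500 = 0.2267.
Expected DCO frequency = 0.2073 × 0.2267 ≈ 0.04699; observed = 30/1500 ≈ 0.02000.
Coefficient of coincidence = 0.02000/0.04699 ≈ 0.43.

0.43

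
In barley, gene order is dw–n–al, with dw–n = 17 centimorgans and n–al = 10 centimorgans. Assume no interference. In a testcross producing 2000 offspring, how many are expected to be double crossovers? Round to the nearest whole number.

Map distances give recombination frequencies of 0.170 and 0.100 for the two intervals.
With no interference, expected double-crossover frequency = 0.170 × 0.100 = 0.01700.
Expected number = 0.01700 × 2000 = 34.00 ≈ 34.

34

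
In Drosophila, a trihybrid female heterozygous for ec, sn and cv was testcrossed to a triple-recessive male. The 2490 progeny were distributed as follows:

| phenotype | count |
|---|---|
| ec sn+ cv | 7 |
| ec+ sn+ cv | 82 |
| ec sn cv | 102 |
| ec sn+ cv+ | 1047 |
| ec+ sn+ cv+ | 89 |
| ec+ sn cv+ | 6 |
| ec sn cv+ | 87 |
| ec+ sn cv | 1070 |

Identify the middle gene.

The two most frequent reciprocal classes, ec sn+ cv+ and ec+ sn cv, are the parental types, so the F1 was ec sn+ cv+ / ec+ sn cv.
The two rarest classes, ec sn+ cv and ec+ sn cv+, are the double crossovers. Comparing them with the parentals, only the cv allele has switched, so cv is the middle locus and the order is sn – cv – ec.

cv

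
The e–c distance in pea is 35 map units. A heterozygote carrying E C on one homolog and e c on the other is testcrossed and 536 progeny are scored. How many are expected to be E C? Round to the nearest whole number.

A map distance of 35 map units corresponds to a recombination frequency of 0.350.
The F1 is E C / e c, so E C is a parental gamete class with expected frequency (1 − r)/2 = 0.650/2 = 0.3250.
Expected number = 0.3250 × 536 = 174.20 ≈ 174.

174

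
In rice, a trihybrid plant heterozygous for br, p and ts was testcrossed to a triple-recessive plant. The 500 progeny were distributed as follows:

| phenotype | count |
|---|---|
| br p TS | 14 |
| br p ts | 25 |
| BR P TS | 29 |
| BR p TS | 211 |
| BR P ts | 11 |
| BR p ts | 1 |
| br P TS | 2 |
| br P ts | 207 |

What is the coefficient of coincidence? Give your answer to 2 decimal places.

0.94

The two most frequent reciprocal classes, BR p TS and br P ts, are the parental types, so the F1 was BR p TS / br P ts.
The two rarest classes, BR p ts and br P TS, are the double crossovers. Comparing them with the parentals, only the ts allele has switched, so ts is the middle locus and the order is p – ts – br.
p–ts: (54 + 3)/500 = 0.1140; ts–br: (25 + 3)/500 = 0.0560.
Expected DCO frequency = 0.1140 × 0.0560 ≈ 0.00638; observed = 3/500 ≈ 0.00600.
Coefficient of coincidence = 0.00600/0.00638 ≈ 0.94.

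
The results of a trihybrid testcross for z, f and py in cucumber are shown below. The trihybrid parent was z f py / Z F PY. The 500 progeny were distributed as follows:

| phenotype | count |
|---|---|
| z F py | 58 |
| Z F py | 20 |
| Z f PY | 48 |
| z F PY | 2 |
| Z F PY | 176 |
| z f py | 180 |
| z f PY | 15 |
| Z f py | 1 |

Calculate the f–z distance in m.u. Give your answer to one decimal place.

The two rarest classes, Z f py and z F PY, are the double crossovers. Comparing them with the parentals, only the z allele has switched, so z is the middle locus and the order is py – z – f.
Crossovers in the z–f interval produce the single-crossover classes z F py and Z f PY (58 + 48 = 106) plus the double crossovers (3).
RF(z–f) = (106 + 3) / 500 = 109/500 = 0.2180 → 21.8 m.u.

21.8 m.u.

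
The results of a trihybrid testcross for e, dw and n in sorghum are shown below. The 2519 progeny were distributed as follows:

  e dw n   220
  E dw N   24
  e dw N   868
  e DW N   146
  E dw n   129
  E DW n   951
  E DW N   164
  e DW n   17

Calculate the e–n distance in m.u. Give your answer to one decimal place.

The two most frequent reciprocal classes, E DW n and e dw N, are the parental types, so the F1 was E DW n / e dw N.
The two rarest classes, e DW n and E dw N, are the double crossovers. Comparing them with the parentals, only the e allele has switched, so e is the middle locus and the order is n – e – dw.
Crossovers in the n–e interval produce the single-crossover classes E DW N and e dw n (164 + 220 = 384) plus the double crossovers (41).
RF(n–e) = (384 + 41) / 2519 = 425/2519 = 0.1687 → 16.9 m.u.

16.9 m.u.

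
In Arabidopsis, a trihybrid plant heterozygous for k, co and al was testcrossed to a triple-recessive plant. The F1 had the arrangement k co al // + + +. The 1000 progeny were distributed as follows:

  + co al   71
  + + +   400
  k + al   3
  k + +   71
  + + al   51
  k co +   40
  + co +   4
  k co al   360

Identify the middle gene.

The two rarest classes, k + al and + co +, are the double crossovers. Comparing them with the parentals, only the co allele has switched, so co is the middle locus and the order is k – co – al.

co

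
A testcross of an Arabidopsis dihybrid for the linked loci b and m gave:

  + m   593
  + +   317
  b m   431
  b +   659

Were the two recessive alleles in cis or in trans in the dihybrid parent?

trans

The two most frequent classes are + m (593) and b + (659); these are the parental (non-recombinant) types.
So the F1 carried + m on one chromosome and b + on the other — the recessive alleles are on opposite chromosomes (trans / repulsion).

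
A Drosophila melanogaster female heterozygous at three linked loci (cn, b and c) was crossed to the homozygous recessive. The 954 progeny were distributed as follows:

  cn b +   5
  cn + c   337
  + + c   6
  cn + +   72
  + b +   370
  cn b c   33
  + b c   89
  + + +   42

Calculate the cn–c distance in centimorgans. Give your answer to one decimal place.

The two most frequent reciprocal classes, cn + c and + b +, are the parental types, so the F1 was cn + c / + b +.
The two rarest classes, + + c and cn b +, are the double crossovers. Comparing them with the parentals, only the cn allele has switched, so cn is the middle locus and the order is b – cn – c.
Crossovers in the cn–c interval produce the single-crossover classes cn + + and + b c (72 + 89 = 161) plus the double crossovers (11).
RF(cn–c) = (161 + 11) / 954 = 172/954 = 0.1803 → 18.0 centimorgans.

18.0 centimorgans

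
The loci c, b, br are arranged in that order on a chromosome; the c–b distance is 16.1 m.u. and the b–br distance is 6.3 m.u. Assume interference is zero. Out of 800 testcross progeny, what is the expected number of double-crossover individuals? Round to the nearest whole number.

8

Map distances give recombination frequencies of 0.161 and 0.063 for the two intervals.
With no interference, expected double-crossover frequency = 0.161 × 0.063 = 0.01014.
Expected number = 0.01014 × 800 = 8.11 ≈ 8.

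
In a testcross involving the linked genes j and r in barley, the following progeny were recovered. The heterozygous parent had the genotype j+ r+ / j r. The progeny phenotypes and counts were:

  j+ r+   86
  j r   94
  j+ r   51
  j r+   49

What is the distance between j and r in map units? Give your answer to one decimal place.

35.7 map units

The recombinant classes are j+ r and j r+: 51 + 49 = 100.
Recombination frequency = 100/280 = 0.3571 ≈ 35.7%, i.e. 35.7 map units.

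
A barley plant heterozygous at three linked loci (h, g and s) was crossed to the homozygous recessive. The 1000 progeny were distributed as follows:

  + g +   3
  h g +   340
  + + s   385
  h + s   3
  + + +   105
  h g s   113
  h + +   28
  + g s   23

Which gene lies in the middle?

h

The two most frequent reciprocal classes, + + s and h g +, are the parental types, so the F1 was + + s / h g +.
The two rarest classes, h + s and + g +, are the double crossovers. Comparing them with the parentals, only the h allele has switched, so h is the middle locus and the order is g – h – s.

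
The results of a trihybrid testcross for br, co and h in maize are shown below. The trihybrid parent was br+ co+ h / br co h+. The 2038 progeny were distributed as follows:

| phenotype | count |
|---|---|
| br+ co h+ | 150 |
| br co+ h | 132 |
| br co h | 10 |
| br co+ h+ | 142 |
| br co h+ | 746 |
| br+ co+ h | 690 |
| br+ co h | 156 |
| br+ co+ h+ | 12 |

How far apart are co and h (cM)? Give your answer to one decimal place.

The two rarest classes, br+ co+ h+ and br co h, are the double crossovers. Comparing them with the parentals, only the h allele has switched, so h is the middle locus and the order is br – h – co.
Crossovers in the h–co interval produce the single-crossover classes br+ co h and br co+ h+ (156 + 142 = 298) plus the double crossovers (22).
RF(h–co) = (298 + 22) / 2038 = 320/2038 = 0.1570 → 15.7 cM.

15.7 cM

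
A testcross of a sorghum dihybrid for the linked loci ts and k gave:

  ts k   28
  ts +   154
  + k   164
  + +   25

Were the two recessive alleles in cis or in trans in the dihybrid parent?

trans

The two most frequent classes are + k (164) and ts + (154); these are the parental (non-recombinant) types.
So the F1 carried + k on one chromosome and ts + on the other — the recessive alleles are on opposite chromosomes (trans / repulsion).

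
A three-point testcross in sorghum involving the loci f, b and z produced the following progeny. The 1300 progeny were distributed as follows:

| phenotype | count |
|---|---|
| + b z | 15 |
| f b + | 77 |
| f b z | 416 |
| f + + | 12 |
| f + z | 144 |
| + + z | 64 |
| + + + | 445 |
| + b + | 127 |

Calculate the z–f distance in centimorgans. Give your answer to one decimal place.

The two most frequent reciprocal classes, + + + and f b z, are the parental types, so the F1 was + + + / f b z.
The two rarest classes, f + + and + b z, are the double crossovers. Comparing them with the parentals, only the f allele has switched, so f is the middle locus and the order is z – f – b.
Crossovers in the z–f interval produce the single-crossover classes + + z and f b + (64 + 77 = 141) plus the double crossovers (27).
RF(z–f) = (141 + 27) / 1300 = 168/1300 = 0.1292 → 12.9 centimorgans.

12.9 centimorgans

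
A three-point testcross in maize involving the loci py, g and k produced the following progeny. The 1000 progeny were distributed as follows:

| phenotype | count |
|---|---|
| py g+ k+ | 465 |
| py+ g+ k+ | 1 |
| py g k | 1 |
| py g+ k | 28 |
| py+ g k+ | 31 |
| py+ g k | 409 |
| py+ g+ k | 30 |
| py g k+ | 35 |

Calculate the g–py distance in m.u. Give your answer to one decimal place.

The two most frequent reciprocal classes, py g+ k+ and py+ g k, are the parental types, so the F1 was py g+ k+ / py+ g k.
The two rarest classes, py+ g+ k+ and py g k, are the double crossovers. Comparing them with the parentals, only the py allele has switched, so py is the middle locus and the order is g – py – k.
Crossovers in the g–py interval produce the single-crossover classes py g k+ and py+ g+ k (35 + 30 = 65) plus the double crossovers (2).
RF(g–py) = (65 + 2) / 1000 = 67/1000 = 0.0670 → 6.7 m.u.

6.7 m.u.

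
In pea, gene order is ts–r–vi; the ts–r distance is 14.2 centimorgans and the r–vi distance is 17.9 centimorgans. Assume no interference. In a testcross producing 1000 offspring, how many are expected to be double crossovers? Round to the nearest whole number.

25

Map distances give recombination frequencies of 0.142 and 0.179 for the two intervals.
With no interference, expected double-crossover frequency = 0.142 × 0.179 = 0.02542.
Expected number = 0.02542 × 1000 = 25.42 ≈ 25.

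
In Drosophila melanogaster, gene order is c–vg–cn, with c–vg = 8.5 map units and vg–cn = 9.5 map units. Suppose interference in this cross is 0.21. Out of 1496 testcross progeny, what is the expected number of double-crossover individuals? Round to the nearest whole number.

10

Map distances give recombination frequencies of 0.085 and 0.095 for the two intervals.
With interference 0.21 (so coincidence = 0.79), expected double-crossover frequency = 0.085 × 0.095 × 0.79 = 0.00638.
Expected number = 0.00638 × 1496 = 9.54 ≈ 10.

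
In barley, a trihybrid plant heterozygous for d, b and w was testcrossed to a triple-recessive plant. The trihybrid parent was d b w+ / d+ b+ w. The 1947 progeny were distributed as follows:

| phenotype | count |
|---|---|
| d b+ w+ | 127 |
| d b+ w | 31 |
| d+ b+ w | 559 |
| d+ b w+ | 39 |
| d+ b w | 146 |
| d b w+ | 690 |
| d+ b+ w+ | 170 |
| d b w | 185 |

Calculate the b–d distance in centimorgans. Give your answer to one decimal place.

17.6 centimorgans

The two rarest classes, d+ b w+ and d b+ w, are the double crossovers. Comparing them with the parentals, only the d allele has switched, so d is the middle locus and the order is w – d – b.
Crossovers in the d–b interval produce the single-crossover classes d b+ w+ and d+ b w (127 + 146 = 273) plus the double crossovers (70).
RF(d–b) = (273 + 70) / 1947 = 343/1947 = 0.1762 → 17.6 centimorgans.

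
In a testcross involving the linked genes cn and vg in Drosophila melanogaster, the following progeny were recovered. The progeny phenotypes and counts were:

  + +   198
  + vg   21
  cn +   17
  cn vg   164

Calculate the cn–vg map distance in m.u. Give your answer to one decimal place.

The two most frequent classes, + + (198) and cn vg (164), are the parental types, so the F1 was + + / cn vg.
The recombinant classes are + vg and cn +: 21 + 17 = 38.
Recombination frequency = 38/400 = 0.0950 ≈ 9.5%, i.e. 9.5 m.u.

9.5 m.u.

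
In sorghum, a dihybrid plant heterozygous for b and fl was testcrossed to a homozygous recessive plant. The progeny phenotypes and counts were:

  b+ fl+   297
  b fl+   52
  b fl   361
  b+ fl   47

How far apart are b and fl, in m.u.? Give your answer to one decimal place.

The two most frequent classes, b+ fl+ (297) and b fl (361), are the parental types, so the F1 was b+ fl+ / b fl.
The recombinant classes are b+ fl and b fl+: 47 + 52 = 99.
Recombination frequency = 99/757 = 0.1308 ≈ 13.1%, i.e. 13.1 m.u.

13.1 m.u.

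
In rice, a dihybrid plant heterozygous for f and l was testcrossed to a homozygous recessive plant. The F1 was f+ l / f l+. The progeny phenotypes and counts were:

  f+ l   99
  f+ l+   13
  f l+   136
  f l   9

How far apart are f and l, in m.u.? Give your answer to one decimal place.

8.6 m.u.

The recombinant classes are f+ l+ and f l: 13 + 9 = 22.
Recombination frequency = 22/257 = 0.0856 ≈ 8.6%, i.e. 8.6 m.u.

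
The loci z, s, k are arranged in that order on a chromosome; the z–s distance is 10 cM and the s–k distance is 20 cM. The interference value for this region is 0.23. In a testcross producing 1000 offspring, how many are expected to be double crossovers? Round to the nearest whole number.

Map distances give recombination frequencies of 0.100 and 0.200 for the two intervals.
With interference 0.23 (so coincidence = 0.77), expected double-crossover frequency = 0.100 × 0.200 × 0.77 = 0.01540.
Expected number = 0.01540 × 1000 = 15.40 ≈ 15.

15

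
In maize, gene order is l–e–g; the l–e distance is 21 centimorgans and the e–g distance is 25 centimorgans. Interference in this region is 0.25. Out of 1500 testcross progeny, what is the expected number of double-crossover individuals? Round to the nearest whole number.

Map distances give recombination frequencies of 0.210 and 0.250 for the two intervals.
With interference 0.25 (so coincidence = 0.75), expected double-crossover frequency = 0.210 × 0.250 × 0.75 = 0.03938.
Expected number = 0.03938 × 1500 = 59.06 ≈ 59.

59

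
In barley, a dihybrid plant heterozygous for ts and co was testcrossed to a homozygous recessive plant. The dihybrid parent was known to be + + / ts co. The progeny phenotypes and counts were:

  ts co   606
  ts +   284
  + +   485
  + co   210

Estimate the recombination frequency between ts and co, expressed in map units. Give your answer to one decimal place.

The recombinant classes are + co and ts +: 210 + 284 = 494.
Recombination frequency = 494/1585 = 0.3117 ≈ 31.2%, i.e. 31.2 map units.

31.2 map units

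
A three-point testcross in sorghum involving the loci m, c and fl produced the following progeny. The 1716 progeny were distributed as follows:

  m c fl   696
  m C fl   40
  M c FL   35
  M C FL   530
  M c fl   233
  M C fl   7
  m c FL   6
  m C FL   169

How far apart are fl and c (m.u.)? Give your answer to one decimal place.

The two most frequent reciprocal classes, M C FL and m c fl, are the parental types, so the F1 was M C FL / m c fl.
The two rarest classes, M C fl and m c FL, are the double crossovers. Comparing them with the parentals, only the fl allele has switched, so fl is the middle locus and the order is c – fl – m.
Crossovers in the c–fl interval produce the single-crossover classes M c FL and m C fl (35 + 40 = 75) plus the double crossovers (13).
RF(c–fl) = (75 + 13) / 1716 = 88/1716 = 0.0513 → 5.1 m.u.

5.1 m.u.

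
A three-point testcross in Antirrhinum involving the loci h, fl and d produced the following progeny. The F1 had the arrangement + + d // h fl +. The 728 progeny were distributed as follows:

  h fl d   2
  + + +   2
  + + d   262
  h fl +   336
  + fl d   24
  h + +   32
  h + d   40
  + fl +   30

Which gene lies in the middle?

The two rarest classes, + + + and h fl d, are the double crossovers. Comparing them with the parentals, only the d allele has switched, so d is the middle locus and the order is fl – d – h.

d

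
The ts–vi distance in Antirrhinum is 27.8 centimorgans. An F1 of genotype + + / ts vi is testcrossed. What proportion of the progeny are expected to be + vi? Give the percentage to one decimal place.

A map distance of 27.8 centimorgans corresponds to a recombination frequency of 0.278.
The F1 is + + / ts vi, so + vi is a recombinant gamete class with expected frequency r/2 = 0.278/2 = 0.1390.
That is 0.1390 = 13.9% of the progeny.

13.9%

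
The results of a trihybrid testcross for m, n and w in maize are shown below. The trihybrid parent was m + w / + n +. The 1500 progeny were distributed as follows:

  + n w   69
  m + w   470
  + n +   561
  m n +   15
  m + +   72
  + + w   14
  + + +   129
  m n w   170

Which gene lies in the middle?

The two rarest classes, + + w and m n +, are the double crossovers. Comparing them with the parentals, only the m allele has switched, so m is the middle locus and the order is n – m – w.

m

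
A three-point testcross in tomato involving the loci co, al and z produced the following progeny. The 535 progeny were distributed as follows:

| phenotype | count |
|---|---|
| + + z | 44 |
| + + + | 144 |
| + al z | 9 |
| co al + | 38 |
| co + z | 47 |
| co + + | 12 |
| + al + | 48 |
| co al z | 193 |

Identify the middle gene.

co

The two most frequent reciprocal classes, co al z and + + +, are the parental types, so the F1 was co al z / + + +.
The two rarest classes, + al z and co + +, are the double crossovers. Comparing them with the parentals, only the co allele has switched, so co is the middle locus and the order is al – co – z.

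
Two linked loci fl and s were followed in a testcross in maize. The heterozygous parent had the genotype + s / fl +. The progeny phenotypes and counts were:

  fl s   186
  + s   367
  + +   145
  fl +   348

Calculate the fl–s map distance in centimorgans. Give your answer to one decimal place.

The recombinant classes are + + and fl s: 145 + 186 = 331.
Recombination frequency = 331/1046 = 0.3164 ≈ 31.6%, i.e. 31.6 centimorgans.

31.6 centimorgans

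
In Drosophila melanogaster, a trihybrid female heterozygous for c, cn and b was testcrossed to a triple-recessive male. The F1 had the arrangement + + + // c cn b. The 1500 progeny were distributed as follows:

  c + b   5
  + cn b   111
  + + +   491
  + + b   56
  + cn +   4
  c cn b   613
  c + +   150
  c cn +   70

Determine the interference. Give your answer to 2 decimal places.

The two rarest classes, + cn + and c + b, are the double crossovers. Comparing them with the parentals, only the cn allele has switched, so cn is the middle locus and the order is c – cn – b.
c–cn: (261 + 9)/1500 = 0.1800; cn–b: (126 + 9)/1500 = 0.0900.
Expected DCO frequency = 0.1800 × 0.0900 ≈ 0.01620; observed = 9/1500 ≈ 0.00600.
Coefficient of coincidence = 0.00600/0.01620 ≈ 0.37; interference = 1 − 0.37 = 0.63.

0.63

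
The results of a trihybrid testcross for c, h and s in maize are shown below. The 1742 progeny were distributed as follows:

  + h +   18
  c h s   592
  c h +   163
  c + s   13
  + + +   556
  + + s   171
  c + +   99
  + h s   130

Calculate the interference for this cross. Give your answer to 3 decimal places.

The two most frequent reciprocal classes, c h s and + + +, are the parental types, so the F1 was c h s / + + +.
The two rarest classes, c + s and + h +, are the double crossovers. Comparing them with the parentals, only the h allele has switched, so h is the middle locus and the order is c – h – s.
c–h: (229 + 31)/1742 = 0.1493; h–s: (334 + 31)/1742 = 0.2095.
Expected DCO frequency = 0.1493 × 0.2095 ≈ 0.03128; observed = 31/1742 ≈ 0.01780.
Coefficient of coincidence = 0.01780/0.03128 ≈ 0.569; interference = 1 − 0.569 = 0.431.

0.431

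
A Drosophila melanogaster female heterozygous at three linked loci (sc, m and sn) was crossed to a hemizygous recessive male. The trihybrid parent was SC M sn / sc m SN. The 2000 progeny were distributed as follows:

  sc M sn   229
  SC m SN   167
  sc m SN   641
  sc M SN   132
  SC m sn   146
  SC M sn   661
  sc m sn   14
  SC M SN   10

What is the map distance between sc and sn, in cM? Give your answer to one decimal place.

21.0 cM

The two rarest classes, SC M SN and sc m sn, are the double crossovers. Comparing them with the parentals, only the sn allele has switched, so sn is the middle locus and the order is m – sn – sc.
Crossovers in the sn–sc interval produce the single-crossover classes sc M sn and SC m SN (229 + 167 = 396) plus the double crossovers (24).
RF(sn–sc) = (396 + 24) / 2000 = 420/2000 = 0.2100 → 21.0 cM.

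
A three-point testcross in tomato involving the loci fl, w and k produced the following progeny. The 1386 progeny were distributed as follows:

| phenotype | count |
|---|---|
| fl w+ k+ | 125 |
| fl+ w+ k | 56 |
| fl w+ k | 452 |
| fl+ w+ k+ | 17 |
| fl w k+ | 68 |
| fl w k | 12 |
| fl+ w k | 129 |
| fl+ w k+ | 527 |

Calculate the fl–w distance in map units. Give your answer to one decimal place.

11.0 map units

The two most frequent reciprocal classes, fl w+ k and fl+ w k+, are the parental types, so the F1 was fl w+ k / fl+ w k+.
The two rarest classes, fl w k and fl+ w+ k+, are the double crossovers. Comparing them with the parentals, only the w allele has switched, so w is the middle locus and the order is k – w – fl.
Crossovers in the w–fl interval produce the single-crossover classes fl+ w+ k and fl w k+ (56 + 68 = 124) plus the double crossovers (29).
RF(w–fl) = (124 + 29) / 1386 = 153/1386 = 0.1104 → 11.0 map units.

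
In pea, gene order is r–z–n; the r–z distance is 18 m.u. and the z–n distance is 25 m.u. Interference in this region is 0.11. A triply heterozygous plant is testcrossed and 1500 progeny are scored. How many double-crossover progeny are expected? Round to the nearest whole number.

60

Map distances give recombination frequencies of 0.180 and 0.250 for the two intervals.
With interference 0.11 (so coincidence = 0.89), expected double-crossover frequency = 0.180 × 0.250 × 0.89 = 0.04005.
Expected number = 0.04005 × 1500 = 60.08 ≈ 60.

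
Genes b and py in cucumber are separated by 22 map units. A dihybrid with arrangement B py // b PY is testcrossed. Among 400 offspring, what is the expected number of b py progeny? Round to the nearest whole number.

44

A map distance of 22 map units corresponds to a recombination frequency of 0.220.
The F1 is B py / b PY, so b py is a recombinant gamete class with expected frequency r/2 = 0.220/2 = 0.1100.
Expected number = 0.1100 × 400 = 44.00 ≈ 44.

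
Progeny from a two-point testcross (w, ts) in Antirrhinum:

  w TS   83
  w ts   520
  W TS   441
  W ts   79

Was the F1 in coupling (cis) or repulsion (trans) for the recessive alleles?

The two most frequent classes are W TS (441) and w ts (520); these are the parental (non-recombinant) types.
So the F1 carried W TS on one chromosome and w ts on the other — the recessive alleles are on the same chromosome (cis / coupling).

cis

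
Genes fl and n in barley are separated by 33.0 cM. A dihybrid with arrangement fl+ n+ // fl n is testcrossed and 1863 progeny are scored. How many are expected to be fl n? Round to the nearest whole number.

624

A map distance of 33.0 cM corresponds to a recombination frequency of 0.330.
The F1 is fl+ n+ / fl n, so fl n is a parental gamete class with expected frequency (1 − r)/2 = 0.670/2 = 0.3350.
Expected number = 0.3350 × 1863 = 624.10 ≈ 624.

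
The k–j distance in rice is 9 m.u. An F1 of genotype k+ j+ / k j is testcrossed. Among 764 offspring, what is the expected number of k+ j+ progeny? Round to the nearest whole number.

348

A map distance of 9 m.u. corresponds to a recombination frequency of 0.090.
The F1 is k+ j+ / k j, so k+ j+ is a parental gamete class with expected frequency (1 − r)/2 = 0.910/2 = 0.4550.
Expected number = 0.4550 × 764 = 347.62 ≈ 348.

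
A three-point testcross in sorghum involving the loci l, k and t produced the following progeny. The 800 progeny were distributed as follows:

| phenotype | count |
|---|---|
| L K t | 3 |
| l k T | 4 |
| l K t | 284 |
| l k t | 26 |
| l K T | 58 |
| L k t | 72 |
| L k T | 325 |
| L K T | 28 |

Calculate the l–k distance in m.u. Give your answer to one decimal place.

7.6 m.u.

The two most frequent reciprocal classes, l K t and L k T, are the parental types, so the F1 was l K t / L k T.
The two rarest classes, L K t and l k T, are the double crossovers. Comparing them with the parentals, only the l allele has switched, so l is the middle locus and the order is t – l – k.
Crossovers in the l–k interval produce the single-crossover classes l k t and L K T (26 + 28 = 54) plus the double crossovers (7).
RF(l–k) = (54 + 7) / 800 = 61/800 = 0.0762 → 7.6 m.u.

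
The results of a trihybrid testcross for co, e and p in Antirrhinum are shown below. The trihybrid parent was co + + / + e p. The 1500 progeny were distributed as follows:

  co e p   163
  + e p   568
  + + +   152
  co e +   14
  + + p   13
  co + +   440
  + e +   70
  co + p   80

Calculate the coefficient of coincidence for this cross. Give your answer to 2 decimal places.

The two rarest classes, co e + and + + p, are the double crossovers. Comparing them with the parentals, only the e allele has switched, so e is the middle locus and the order is p – e – co.
p–e: (150 + 27)/1500 = 0.1180; e–co: (315 + 27)/1500 = 0.2280.
Expected DCO frequency = 0.1180 × 0.2280 ≈ 0.02690; observed = 27/1500 ≈ 0.01800.
Coefficient of coincidence = 0.01800/0.02690 ≈ 0.67.

0.67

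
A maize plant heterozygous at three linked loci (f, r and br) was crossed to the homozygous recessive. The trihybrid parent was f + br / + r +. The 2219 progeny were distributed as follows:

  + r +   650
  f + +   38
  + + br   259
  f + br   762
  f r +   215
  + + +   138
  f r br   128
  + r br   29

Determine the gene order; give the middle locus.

br

The two rarest classes, f + + and + r br, are the double crossovers. Comparing them with the parentals, only the br allele has switched, so br is the middle locus and the order is f – br – r.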